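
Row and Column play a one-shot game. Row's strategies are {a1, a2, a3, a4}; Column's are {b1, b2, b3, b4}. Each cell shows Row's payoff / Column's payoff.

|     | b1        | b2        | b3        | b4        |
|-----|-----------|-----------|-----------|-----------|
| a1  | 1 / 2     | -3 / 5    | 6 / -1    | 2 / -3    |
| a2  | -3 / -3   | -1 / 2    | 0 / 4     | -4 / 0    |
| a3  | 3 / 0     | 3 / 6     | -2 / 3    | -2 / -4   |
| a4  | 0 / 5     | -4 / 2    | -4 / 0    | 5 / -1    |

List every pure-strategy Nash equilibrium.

Check mutual best responses: a cell is a NE iff neither player can gain by unilaterally deviating.
Row's best responses — vs b1: a3 (payoff 3); vs b2: a3 (payoff 3); vs b3: a1 (payoff 6); vs b4: a4 (payoff 5).
Column's best responses — vs a1: b2 (payoff 5); vs a2: b3 (payoff 4); vs a3: b2 (payoff 6); vs a4: b1 (payoff 5).
The only mutual best response is (a3, b2); neither player gains by switching there.

(a3, b2)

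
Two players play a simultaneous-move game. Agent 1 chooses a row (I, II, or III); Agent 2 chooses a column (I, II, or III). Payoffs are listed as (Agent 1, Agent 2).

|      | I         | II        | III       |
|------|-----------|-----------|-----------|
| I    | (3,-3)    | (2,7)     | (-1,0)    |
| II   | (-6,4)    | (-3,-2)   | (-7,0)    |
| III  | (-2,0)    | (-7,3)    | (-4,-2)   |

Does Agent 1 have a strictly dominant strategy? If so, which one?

A strategy is strictly dominant if it gives Agent 1 a strictly higher payoff than every other strategy, against every choice by the opponent.
I strictly dominates: vs I: 3 > each of {-6, -2}; vs II: 2 > each of {-3, -7}; vs III: -1 > each of {-7, -4}.

I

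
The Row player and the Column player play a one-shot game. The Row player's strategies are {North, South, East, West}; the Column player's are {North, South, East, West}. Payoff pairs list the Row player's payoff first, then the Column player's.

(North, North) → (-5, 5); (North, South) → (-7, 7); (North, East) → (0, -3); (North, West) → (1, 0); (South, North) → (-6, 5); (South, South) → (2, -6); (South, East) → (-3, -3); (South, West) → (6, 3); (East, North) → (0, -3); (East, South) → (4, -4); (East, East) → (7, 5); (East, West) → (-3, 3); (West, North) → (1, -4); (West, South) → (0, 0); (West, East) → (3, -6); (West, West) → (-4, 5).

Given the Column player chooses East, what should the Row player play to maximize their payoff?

With the Column player fixed at East, the Row player's payoffs are: North → 0, South → -3, East → 7, West → 3.
The maximum is 7, achieved by East.

East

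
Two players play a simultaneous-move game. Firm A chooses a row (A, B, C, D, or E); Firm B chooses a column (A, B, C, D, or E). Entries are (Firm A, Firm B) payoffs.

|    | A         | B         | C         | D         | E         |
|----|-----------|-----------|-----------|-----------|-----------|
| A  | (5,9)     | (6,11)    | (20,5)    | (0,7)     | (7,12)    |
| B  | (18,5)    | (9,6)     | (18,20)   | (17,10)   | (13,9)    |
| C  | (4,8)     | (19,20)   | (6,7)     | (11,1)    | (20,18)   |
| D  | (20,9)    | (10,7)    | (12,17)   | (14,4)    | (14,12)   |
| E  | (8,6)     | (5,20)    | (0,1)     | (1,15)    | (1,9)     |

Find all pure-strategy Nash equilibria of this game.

Find each player's best response to every opponent strategy; NE are the intersections.
Firm A's best responses — vs A: D (payoff 20); vs B: C (payoff 19); vs C: A (payoff 20); vs D: B (payoff 17); vs E: C (payoff 20).
Firm B's best responses — vs A: E (payoff 12); vs B: C (payoff 20); vs C: B (payoff 20); vs D: C (payoff 17); vs E: B (payoff 20).
The only mutual best response is (C, B); neither player gains by switching there.

(C, B)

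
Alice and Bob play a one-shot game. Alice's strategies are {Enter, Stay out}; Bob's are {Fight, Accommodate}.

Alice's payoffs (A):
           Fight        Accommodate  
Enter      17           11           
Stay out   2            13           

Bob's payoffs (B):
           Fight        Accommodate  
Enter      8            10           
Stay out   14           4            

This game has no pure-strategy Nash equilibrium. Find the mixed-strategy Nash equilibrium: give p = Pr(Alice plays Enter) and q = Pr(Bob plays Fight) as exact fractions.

Each player's mixing probability is pinned down by making the *other* player indifferent.
Bob indifferent between Fight and Accommodate: p·8 + (1−p)·14 = p·10 + (1−p)·4 ⟹ 14 + (-6)p = 4 + 6p ⟹ p = 5/6.
Alice indifferent between Enter and Stay out: q·17 + (1−q)·11 = q·2 + (1−q)·13 ⟹ 11 + 6q = 13 + (-11)q ⟹ q = 2/17.

p = 5/6, q = 2/17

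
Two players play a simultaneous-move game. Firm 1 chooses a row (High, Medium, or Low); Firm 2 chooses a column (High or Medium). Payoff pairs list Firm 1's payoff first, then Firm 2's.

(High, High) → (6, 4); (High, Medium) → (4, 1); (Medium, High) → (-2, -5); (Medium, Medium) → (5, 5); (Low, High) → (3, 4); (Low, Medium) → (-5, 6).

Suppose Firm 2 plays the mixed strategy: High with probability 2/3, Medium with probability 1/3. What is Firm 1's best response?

High

Firm 1's best reply maximizes expected payoff against the mix.
High: (2/3)·6 + (1/3)·4 = 16/3
Medium: (2/3)·(-2) + (1/3)·5 = 1/3
Low: (2/3)·3 + (1/3)·(-5) = 1/3
Highest expected payoff is 16/3, from High.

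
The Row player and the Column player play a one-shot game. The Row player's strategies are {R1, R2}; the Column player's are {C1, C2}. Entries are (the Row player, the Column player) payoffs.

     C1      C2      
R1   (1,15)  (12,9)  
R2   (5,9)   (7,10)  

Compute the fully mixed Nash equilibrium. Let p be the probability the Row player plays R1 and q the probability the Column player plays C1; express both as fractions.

p = 1/7, q = 5/9

In a mixed NE each player is indifferent between their pure strategies, so the opponent's mix sets the indifference.
The Column player indifferent between C1 and C2: p·15 + (1−p)·9 = p·9 + (1−p)·10 ⟹ 9 + 6p = 10 + (-1)p ⟹ p = 1/7.
The Row player indifferent between R1 and R2: q·1 + (1−q)·12 = q·5 + (1−q)·7 ⟹ 12 + (-11)q = 7 + (-2)q ⟹ q = 5/9.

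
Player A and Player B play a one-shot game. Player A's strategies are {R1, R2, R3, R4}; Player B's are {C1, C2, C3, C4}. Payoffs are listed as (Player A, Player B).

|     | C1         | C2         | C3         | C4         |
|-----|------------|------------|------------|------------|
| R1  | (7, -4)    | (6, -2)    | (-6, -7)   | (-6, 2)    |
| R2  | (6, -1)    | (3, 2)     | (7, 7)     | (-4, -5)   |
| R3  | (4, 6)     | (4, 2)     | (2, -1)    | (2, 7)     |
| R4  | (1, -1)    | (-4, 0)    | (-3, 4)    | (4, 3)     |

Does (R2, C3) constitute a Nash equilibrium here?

Yes

Holding Player B at C3: Player A gets 7 from R2, versus -6 from R1, 2 from R3, -3 from R4. No profitable deviation for Player A.
Holding Player A at R2: Player B gets 7 from C3, versus -1 from C1, 2 from C2, -5 from C4. No profitable deviation for Player B either.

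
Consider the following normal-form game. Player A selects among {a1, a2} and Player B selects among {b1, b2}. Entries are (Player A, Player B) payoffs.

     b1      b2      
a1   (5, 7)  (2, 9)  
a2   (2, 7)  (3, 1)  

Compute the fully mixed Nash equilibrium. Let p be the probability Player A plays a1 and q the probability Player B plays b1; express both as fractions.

In a mixed NE each player is indifferent between their pure strategies, so the opponent's mix sets the indifference.
Player B indifferent between b1 and b2: p·7 + (1−p)·7 = p·9 + (1−p)·1 ⟹ 7 + 0p = 1 + 8p ⟹ p = 3/4.
Player A indifferent between a1 and a2: q·5 + (1−q)·2 = q·2 + (1−q)·3 ⟹ 2 + 3q = 3 + (-1)q ⟹ q = 1/4.

p = 3/4, q = 1/4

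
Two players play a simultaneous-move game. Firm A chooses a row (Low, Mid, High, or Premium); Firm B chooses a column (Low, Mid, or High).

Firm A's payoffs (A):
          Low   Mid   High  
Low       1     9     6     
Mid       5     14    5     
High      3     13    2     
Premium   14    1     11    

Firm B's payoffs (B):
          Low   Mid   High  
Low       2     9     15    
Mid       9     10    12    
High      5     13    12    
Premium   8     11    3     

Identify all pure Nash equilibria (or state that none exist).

A profile is a Nash equilibrium when each player is best-responding to the other.
Firm A's best responses — vs Low: Premium (payoff 14); vs Mid: Mid (payoff 14); vs High: Premium (payoff 11).
Firm B's best responses — vs Low: High (payoff 15); vs Mid: High (payoff 12); vs High: Mid (payoff 13); vs Premium: Mid (payoff 11).
No cell has both players best-responding. For instance, Firm A's best reply to High is Premium, but against Premium Firm B prefers Mid over High.

None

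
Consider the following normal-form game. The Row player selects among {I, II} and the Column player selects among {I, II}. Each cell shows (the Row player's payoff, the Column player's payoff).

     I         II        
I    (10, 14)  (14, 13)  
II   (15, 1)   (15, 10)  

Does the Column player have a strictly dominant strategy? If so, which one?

None

Check whether one of the Column player's strategies beats all alternatives regardless of what the opponent does.
I is not dominant: against II, II gives 10 > 1.
II is not dominant: against I, I gives 14 > 13.
No single strategy is best against every opponent action.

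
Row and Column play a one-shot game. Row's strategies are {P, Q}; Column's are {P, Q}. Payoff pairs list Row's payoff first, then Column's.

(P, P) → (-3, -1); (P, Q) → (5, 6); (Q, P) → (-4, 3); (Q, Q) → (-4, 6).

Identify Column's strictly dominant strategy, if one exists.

A strategy is strictly dominant if it gives Column a strictly higher payoff than every other strategy, against every choice by the opponent.
Q strictly dominates: vs P: 6 > -1; vs Q: 6 > 3.

Q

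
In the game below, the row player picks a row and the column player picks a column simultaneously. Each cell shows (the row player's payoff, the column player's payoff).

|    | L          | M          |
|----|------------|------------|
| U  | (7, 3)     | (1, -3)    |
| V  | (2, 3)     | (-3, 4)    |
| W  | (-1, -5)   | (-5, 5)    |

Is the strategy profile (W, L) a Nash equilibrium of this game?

Holding the column player at L: the row player gets -1 from W but could get 7 by switching to U. The row player has a profitable deviation.

No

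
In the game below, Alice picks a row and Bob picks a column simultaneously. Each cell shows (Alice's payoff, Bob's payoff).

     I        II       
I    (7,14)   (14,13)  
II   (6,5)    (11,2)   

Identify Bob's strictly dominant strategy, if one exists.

Check whether one of Bob's strategies beats all alternatives regardless of what the opponent does.
I strictly dominates: vs I: 14 > 13; vs II: 5 > 2.

I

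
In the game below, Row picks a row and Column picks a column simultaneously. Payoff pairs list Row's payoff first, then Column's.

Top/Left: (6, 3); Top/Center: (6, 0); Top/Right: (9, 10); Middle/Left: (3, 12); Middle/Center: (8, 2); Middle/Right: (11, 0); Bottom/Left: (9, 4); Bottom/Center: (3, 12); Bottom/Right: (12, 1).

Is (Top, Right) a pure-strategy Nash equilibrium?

Holding Column at Right: Row gets 9 from Top but could get 12 by switching to Bottom. Row has a profitable deviation.

No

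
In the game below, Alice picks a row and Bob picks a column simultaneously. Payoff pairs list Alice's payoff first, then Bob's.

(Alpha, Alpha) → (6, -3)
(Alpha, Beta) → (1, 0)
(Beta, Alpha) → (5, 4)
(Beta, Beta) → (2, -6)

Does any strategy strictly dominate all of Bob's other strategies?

Check whether one of Bob's strategies beats all alternatives regardless of what the opponent does.
Alpha is not dominant: against Alpha, Beta gives 0 > -3.
Beta is not dominant: against Beta, Alpha gives 4 > -6.
No single strategy is best against every opponent action.

No strictly dominant strategy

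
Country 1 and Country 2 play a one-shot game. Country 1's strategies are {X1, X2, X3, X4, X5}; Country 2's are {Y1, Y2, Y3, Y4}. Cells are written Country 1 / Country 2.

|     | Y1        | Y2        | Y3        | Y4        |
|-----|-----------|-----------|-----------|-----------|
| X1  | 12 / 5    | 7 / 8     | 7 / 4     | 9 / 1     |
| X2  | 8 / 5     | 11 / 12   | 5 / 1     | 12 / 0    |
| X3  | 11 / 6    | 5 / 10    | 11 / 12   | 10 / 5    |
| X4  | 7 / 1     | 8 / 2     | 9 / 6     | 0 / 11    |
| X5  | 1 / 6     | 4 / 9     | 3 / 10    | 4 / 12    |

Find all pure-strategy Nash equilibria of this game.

Find each player's best response to every opponent strategy; NE are the intersections.
Country 1's best responses — vs Y1: X1 (payoff 12); vs Y2: X2 (payoff 11); vs Y3: X3 (payoff 11); vs Y4: X2 (payoff 12).
Country 2's best responses — vs X1: Y2 (payoff 8); vs X2: Y2 (payoff 12); vs X3: Y3 (payoff 12); vs X4: Y4 (payoff 11); vs X5: Y4 (payoff 12).
Mutual best responses occur at (X2, Y2) and (X3, Y3); at each, neither player gains by switching.

(X2, Y2) and (X3, Y3)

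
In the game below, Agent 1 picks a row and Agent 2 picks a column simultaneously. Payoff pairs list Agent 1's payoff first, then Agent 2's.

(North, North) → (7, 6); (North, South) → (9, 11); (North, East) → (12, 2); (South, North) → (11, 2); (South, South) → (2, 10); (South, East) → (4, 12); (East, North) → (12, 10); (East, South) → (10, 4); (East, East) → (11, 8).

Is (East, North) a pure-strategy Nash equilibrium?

Holding Agent 2 at North: Agent 1 gets 12 from East, versus 7 from North, 11 from South. No profitable deviation for Agent 1.
Holding Agent 1 at East: Agent 2 gets 10 from North, versus 4 from South, 8 from East. No profitable deviation for Agent 2 either.

Yes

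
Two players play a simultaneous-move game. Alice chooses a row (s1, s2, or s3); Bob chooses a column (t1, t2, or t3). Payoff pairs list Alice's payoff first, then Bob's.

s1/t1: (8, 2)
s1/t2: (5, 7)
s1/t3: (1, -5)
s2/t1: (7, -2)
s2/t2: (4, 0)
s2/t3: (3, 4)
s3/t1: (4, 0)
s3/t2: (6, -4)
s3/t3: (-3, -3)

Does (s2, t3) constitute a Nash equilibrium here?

Yes

Holding Bob at t3: Alice gets 3 from s2, versus 1 from s1, -3 from s3. No profitable deviation for Alice.
Holding Alice at s2: Bob gets 4 from t3, versus -2 from t1, 0 from t2. No profitable deviation for Bob either.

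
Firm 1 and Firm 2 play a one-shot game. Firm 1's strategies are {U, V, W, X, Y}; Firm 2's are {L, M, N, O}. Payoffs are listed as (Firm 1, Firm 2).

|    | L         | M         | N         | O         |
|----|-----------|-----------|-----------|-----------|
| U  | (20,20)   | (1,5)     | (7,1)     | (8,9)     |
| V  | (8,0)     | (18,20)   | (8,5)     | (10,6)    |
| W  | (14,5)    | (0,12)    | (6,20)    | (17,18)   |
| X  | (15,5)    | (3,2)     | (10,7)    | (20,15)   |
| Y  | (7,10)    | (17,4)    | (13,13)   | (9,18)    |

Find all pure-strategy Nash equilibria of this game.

A profile is a Nash equilibrium when each player is best-responding to the other.
Firm 1's best responses — vs L: U (payoff 20); vs M: V (payoff 18); vs N: Y (payoff 13); vs O: X (payoff 20).
Firm 2's best responses — vs U: L (payoff 20); vs V: M (payoff 20); vs W: N (payoff 20); vs X: O (payoff 15); vs Y: O (payoff 18).
Mutual best responses occur at (U, L), (V, M), and (X, O); at each, neither player gains by switching.

(U, L), (V, M), and (X, O)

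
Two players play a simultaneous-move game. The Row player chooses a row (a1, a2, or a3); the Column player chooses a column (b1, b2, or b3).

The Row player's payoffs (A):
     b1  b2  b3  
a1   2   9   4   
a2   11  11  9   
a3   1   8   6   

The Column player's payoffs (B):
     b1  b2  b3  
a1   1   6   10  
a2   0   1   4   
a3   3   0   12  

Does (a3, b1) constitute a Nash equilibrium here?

Holding the Column player at b1: the Row player gets 1 from a3 but could get 11 by switching to a2. The Row player has a profitable deviation.

No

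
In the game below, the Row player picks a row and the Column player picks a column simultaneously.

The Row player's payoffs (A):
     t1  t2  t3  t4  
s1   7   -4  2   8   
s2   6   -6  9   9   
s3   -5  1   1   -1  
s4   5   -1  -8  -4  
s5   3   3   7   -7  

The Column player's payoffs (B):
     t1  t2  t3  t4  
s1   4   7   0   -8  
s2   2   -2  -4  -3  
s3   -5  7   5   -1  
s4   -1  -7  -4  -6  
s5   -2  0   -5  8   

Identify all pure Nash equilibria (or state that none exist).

Find each player's best response to every opponent strategy; NE are the intersections.
The Row player's best responses — vs t1: s1 (payoff 7); vs t2: s5 (payoff 3); vs t3: s2 (payoff 9); vs t4: s2 (payoff 9).
The Column player's best responses — vs s1: t2 (payoff 7); vs s2: t1 (payoff 2); vs s3: t2 (payoff 7); vs s4: t1 (payoff -1); vs s5: t4 (payoff 8).
No cell has both players best-responding. For instance, the Row player's best reply to t3 is s2, but against s2 the Column player prefers t1 over t3.

There is no pure-strategy Nash equilibrium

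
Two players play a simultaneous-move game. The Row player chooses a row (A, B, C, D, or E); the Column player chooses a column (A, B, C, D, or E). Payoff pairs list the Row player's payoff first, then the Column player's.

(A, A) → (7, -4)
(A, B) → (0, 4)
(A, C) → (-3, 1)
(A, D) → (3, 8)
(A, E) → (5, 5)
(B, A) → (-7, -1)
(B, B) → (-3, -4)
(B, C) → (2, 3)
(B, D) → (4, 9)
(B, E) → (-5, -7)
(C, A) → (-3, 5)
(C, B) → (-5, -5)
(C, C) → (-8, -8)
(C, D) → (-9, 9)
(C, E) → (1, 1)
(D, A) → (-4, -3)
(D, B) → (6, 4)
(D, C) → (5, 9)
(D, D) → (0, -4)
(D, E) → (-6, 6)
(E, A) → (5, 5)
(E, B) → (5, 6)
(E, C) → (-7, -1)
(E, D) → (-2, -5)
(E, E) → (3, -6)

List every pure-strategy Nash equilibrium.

Find each player's best response to every opponent strategy; NE are the intersections.
The Row player's best responses — vs A: A (payoff 7); vs B: D (payoff 6); vs C: D (payoff 5); vs D: B (payoff 4); vs E: A (payoff 5).
The Column player's best responses — vs A: D (payoff 8); vs B: D (payoff 9); vs C: D (payoff 9); vs D: C (payoff 9); vs E: B (payoff 6).
Mutual best responses occur at (B, D) and (D, C); at each, neither player gains by switching.

(B, D) and (D, C)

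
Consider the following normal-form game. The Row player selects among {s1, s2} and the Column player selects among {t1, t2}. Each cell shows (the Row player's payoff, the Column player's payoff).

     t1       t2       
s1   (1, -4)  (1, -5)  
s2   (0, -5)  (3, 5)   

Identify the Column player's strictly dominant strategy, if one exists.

Check whether one of the Column player's strategies beats all alternatives regardless of what the opponent does.
t1 is not dominant: against s2, t2 gives 5 > -5.
t2 is not dominant: against s1, t1 gives -4 > -5.
No single strategy is best against every opponent action.

No strictly dominant strategy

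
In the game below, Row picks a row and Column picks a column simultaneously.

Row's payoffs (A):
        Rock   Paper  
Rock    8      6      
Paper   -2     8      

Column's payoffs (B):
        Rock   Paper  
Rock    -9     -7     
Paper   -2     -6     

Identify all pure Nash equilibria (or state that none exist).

No pure-strategy Nash equilibrium

Check mutual best responses: a cell is a NE iff neither player can gain by unilaterally deviating.
Row's best responses — vs Rock: Rock (payoff 8); vs Paper: Paper (payoff 8).
Column's best responses — vs Rock: Paper (payoff -7); vs Paper: Rock (payoff -2).
No cell has both players best-responding. For instance, Row's best reply to Paper is Paper, but against Paper Column prefers Rock over Paper.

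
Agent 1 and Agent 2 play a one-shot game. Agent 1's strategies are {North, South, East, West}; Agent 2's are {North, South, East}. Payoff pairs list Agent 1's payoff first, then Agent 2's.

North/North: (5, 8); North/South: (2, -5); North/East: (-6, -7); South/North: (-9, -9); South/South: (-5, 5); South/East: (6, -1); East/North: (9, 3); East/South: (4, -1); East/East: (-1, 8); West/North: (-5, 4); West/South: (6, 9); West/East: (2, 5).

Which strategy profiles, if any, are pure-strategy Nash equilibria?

(West, South)

Find each player's best response to every opponent strategy; NE are the intersections.
Agent 1's best responses — vs North: East (payoff 9); vs South: West (payoff 6); vs East: South (payoff 6).
Agent 2's best responses — vs North: North (payoff 8); vs South: South (payoff 5); vs East: East (payoff 8); vs West: South (payoff 9).
The only mutual best response is (West, South); neither player gains by switching there.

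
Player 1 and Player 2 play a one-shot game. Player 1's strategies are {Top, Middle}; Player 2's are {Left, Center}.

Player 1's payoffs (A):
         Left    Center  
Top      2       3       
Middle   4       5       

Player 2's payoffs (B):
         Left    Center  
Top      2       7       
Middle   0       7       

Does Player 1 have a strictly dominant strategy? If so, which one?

A strategy is strictly dominant if it gives Player 1 a strictly higher payoff than every other strategy, against every choice by the opponent.
Middle strictly dominates: vs Left: 4 > 2; vs Center: 5 > 3.

Middle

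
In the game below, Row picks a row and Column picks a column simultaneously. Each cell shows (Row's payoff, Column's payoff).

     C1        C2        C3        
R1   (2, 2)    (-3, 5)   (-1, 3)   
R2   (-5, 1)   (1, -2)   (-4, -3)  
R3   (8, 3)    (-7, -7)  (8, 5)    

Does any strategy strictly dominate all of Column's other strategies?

A strategy is strictly dominant if it gives Column a strictly higher payoff than every other strategy, against every choice by the opponent.
C1 is not dominant: against R1, C2 gives 5 > 2.
C2 is not dominant: against R2, C1 gives 1 > -2.
C3 is not dominant: against R1, C2 gives 5 > 3.
No single strategy is best against every opponent action.

None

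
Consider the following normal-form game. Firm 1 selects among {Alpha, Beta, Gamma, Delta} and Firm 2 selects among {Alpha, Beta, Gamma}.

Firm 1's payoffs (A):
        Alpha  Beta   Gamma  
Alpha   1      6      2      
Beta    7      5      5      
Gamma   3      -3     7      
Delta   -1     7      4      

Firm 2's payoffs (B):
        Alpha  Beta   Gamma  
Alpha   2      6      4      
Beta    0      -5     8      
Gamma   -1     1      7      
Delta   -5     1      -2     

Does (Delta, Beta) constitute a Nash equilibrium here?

Holding Firm 2 at Beta: Firm 1 gets 7 from Delta, versus 6 from Alpha, 5 from Beta, -3 from Gamma. No profitable deviation for Firm 1.
Holding Firm 1 at Delta: Firm 2 gets 1 from Beta, versus -5 from Alpha, -2 from Gamma. No profitable deviation for Firm 2 either.

Yes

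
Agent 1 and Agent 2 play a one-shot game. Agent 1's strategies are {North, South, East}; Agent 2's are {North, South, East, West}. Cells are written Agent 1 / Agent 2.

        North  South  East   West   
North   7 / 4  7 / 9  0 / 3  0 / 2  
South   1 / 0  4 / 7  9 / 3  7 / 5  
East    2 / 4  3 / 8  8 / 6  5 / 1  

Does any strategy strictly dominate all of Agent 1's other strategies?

A strategy is strictly dominant if it gives Agent 1 a strictly higher payoff than every other strategy, against every choice by the opponent.
North is not dominant: against East, South gives 9 > 0.
South is not dominant: against North, North gives 7 > 1.
East is not dominant: against North, North gives 7 > 2.
No single strategy is best against every opponent action.

None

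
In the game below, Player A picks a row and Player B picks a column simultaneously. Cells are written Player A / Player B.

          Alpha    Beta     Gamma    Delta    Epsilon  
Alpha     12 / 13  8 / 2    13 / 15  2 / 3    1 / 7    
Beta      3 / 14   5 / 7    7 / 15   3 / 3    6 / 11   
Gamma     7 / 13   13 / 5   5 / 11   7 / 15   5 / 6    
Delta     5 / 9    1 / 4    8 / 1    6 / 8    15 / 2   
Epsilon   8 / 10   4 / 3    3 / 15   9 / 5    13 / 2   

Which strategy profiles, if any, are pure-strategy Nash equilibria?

(Alpha, Gamma)

A profile is a Nash equilibrium when each player is best-responding to the other.
Player A's best responses — vs Alpha: Alpha (payoff 12); vs Beta: Gamma (payoff 13); vs Gamma: Alpha (payoff 13); vs Delta: Epsilon (payoff 9); vs Epsilon: Delta (payoff 15).
Player B's best responses — vs Alpha: Gamma (payoff 15); vs Beta: Gamma (payoff 15); vs Gamma: Delta (payoff 15); vs Delta: Alpha (payoff 9); vs Epsilon: Gamma (payoff 15).
The only mutual best response is (Alpha, Gamma); neither player gains by switching there.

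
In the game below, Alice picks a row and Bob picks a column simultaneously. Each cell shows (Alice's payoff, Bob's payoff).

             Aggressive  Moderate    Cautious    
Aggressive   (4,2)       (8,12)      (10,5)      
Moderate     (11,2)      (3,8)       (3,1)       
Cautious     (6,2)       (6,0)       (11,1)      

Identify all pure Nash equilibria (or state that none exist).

A profile is a Nash equilibrium when each player is best-responding to the other.
Alice's best responses — vs Aggressive: Moderate (payoff 11); vs Moderate: Aggressive (payoff 8); vs Cautious: Cautious (payoff 11).
Bob's best responses — vs Aggressive: Moderate (payoff 12); vs Moderate: Moderate (payoff 8); vs Cautious: Aggressive (payoff 2).
The only mutual best response is (Aggressive, Moderate); neither player gains by switching there.

(Aggressive, Moderate)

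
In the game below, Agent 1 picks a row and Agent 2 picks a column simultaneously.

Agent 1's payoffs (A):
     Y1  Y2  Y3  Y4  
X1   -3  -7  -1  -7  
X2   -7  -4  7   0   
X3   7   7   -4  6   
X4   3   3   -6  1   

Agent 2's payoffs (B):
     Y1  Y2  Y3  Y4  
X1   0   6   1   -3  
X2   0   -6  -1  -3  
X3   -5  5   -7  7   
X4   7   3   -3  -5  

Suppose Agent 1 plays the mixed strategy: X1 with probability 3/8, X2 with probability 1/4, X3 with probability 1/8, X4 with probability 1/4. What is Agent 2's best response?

Y2

Agent 2's best reply maximizes expected payoff against the mix.
Y1: (3/8)·0 + (1/4)·0 + (1/8)·(-5) + (1/4)·7 = 9/8
Y2: (3/8)·6 + (1/4)·(-6) + (1/8)·5 + (1/4)·3 = 17/8
Y3: (3/8)·1 + (1/4)·(-1) + (1/8)·(-7) + (1/4)·(-3) = -3/2
Y4: (3/8)·(-3) + (1/4)·(-3) + (1/8)·7 + (1/4)·(-5) = -9/4
Highest expected payoff is 17/8, from Y2.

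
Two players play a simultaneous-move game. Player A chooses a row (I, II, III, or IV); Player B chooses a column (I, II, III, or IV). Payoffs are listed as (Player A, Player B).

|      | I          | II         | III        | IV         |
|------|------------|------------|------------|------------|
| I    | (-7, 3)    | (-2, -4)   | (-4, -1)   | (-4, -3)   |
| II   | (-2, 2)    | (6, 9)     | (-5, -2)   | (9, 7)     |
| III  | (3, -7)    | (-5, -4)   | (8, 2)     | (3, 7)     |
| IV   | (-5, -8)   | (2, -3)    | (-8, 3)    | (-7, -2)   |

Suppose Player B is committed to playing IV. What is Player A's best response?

II

With Player B fixed at IV, Player A's payoffs are: I → -4, II → 9, III → 3, IV → -7.
The maximum is 9, achieved by II.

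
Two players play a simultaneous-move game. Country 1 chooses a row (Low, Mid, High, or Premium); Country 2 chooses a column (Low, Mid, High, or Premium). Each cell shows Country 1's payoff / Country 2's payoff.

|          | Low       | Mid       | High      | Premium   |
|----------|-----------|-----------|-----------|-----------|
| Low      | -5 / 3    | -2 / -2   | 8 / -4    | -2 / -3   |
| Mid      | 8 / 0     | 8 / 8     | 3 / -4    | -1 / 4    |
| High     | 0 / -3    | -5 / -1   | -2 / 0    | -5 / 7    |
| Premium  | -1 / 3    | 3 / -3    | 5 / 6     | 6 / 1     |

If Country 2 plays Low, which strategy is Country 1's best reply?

Mid

With Country 2 fixed at Low, Country 1's payoffs are: Low → -5, Mid → 8, High → 0, Premium → -1.
The maximum is 8, achieved by Mid.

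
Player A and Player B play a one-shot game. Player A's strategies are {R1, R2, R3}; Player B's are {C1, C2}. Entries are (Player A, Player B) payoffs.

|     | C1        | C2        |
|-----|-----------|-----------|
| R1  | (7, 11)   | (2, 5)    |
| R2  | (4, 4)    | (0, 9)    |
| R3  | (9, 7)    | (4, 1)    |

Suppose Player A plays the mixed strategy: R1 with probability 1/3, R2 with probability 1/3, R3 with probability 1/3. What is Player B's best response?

C1

Player B's best reply maximizes expected payoff against the mix.
C1: (1/3)·11 + (1/3)·4 + (1/3)·7 = 22/3
C2: (1/3)·5 + (1/3)·9 + (1/3)·1 = 5
Highest expected payoff is 22/3, from C1.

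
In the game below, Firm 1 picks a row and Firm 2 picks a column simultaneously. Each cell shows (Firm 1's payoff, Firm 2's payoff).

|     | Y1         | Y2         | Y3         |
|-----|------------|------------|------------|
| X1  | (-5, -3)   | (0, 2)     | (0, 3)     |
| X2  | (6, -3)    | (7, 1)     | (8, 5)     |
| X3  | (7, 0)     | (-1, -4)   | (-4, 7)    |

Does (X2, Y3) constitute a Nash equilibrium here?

Yes

Holding Firm 2 at Y3: Firm 1 gets 8 from X2, versus 0 from X1, -4 from X3. No profitable deviation for Firm 1.
Holding Firm 1 at X2: Firm 2 gets 5 from Y3, versus -3 from Y1, 1 from Y2. No profitable deviation for Firm 2 either.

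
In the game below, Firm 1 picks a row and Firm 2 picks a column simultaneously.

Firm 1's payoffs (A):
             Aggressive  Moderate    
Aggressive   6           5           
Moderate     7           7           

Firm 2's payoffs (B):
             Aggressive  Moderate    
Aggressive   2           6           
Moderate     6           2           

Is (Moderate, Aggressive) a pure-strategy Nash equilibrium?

Holding Firm 2 at Aggressive: Firm 1 gets 7 from Moderate, versus 6 from Aggressive. No profitable deviation for Firm 1.
Holding Firm 1 at Moderate: Firm 2 gets 6 from Aggressive, versus 2 from Moderate. No profitable deviation for Firm 2 either.

Yes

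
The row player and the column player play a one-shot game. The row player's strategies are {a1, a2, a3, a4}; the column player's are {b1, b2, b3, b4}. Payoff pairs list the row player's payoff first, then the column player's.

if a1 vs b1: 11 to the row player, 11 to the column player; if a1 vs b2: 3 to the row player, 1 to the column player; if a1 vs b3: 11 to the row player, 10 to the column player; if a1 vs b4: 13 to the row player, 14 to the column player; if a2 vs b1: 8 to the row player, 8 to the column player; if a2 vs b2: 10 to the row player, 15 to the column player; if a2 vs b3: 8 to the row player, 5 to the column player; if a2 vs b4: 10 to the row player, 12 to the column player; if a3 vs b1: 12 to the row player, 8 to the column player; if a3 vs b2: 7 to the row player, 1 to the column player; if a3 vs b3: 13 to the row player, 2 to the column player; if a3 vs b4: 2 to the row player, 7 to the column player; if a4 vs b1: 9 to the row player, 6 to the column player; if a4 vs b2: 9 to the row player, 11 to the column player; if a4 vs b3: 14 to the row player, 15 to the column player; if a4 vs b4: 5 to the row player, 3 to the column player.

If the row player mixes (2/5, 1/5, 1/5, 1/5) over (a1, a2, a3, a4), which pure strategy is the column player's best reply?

b4

Compute the column player's expected payoff from each pure strategy against the given mix.
b1: (2/5)·11 + (1/5)·8 + (1/5)·8 + (1/5)·6 = 44/5
b2: (2/5)·1 + (1/5)·15 + (1/5)·1 + (1/5)·11 = 29/5
b3: (2/5)·10 + (1/5)·5 + (1/5)·2 + (1/5)·15 = 42/5
b4: (2/5)·14 + (1/5)·12 + (1/5)·7 + (1/5)·3 = 10
Highest expected payoff is 10, from b4.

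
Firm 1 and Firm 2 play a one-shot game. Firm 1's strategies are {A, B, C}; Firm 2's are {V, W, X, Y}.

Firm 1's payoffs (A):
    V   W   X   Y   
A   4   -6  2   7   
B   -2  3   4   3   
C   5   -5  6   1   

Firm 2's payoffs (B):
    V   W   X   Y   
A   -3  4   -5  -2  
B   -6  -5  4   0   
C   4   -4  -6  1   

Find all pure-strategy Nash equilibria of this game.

A profile is a Nash equilibrium when each player is best-responding to the other.
Firm 1's best responses — vs V: C (payoff 5); vs W: B (payoff 3); vs X: C (payoff 6); vs Y: A (payoff 7).
Firm 2's best responses — vs A: W (payoff 4); vs B: X (payoff 4); vs C: V (payoff 4).
The only mutual best response is (C, V); neither player gains by switching there.

(C, V)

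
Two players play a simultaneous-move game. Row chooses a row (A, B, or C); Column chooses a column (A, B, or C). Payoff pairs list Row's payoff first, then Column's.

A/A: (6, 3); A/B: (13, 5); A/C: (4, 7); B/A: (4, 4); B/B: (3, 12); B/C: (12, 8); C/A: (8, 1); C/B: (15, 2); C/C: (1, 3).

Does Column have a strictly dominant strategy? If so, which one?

None

Check whether one of Column's strategies beats all alternatives regardless of what the opponent does.
A is not dominant: against A, B gives 5 > 3.
B is not dominant: against A, C gives 7 > 5.
C is not dominant: against B, B gives 12 > 8.
No single strategy is best against every opponent action.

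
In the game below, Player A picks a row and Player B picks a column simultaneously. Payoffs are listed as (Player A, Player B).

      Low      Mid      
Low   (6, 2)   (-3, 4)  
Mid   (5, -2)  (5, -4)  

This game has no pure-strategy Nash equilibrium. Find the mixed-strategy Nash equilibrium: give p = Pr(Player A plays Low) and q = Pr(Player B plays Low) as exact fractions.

p = 1/2, q = 8/9

In a mixed NE each player is indifferent between their pure strategies, so the opponent's mix sets the indifference.
Player B indifferent between Low and Mid: p·2 + (1−p)·(-2) = p·4 + (1−p)·(-4) ⟹ (-2) + 4p = (-4) + 8p ⟹ p = 1/2.
Player A indifferent between Low and Mid: q·6 + (1−q)·(-3) = q·5 + (1−q)·5 ⟹ (-3) + 9q = 5 + 0q ⟹ q = 8/9.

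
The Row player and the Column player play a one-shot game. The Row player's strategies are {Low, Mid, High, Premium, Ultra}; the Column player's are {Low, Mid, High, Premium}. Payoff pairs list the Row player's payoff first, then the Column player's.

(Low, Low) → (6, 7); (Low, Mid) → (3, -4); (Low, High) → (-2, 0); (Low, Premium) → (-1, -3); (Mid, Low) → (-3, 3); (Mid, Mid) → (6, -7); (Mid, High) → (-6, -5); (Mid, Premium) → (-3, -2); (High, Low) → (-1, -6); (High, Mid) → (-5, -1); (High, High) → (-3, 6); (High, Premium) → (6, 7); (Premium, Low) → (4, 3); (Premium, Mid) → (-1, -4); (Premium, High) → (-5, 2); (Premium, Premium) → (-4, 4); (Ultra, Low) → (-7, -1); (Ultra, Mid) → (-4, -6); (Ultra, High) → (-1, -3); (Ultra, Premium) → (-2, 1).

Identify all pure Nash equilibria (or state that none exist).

(Low, Low) and (High, Premium)

A profile is a Nash equilibrium when each player is best-responding to the other.
The Row player's best responses — vs Low: Low (payoff 6); vs Mid: Mid (payoff 6); vs High: Ultra (payoff -1); vs Premium: High (payoff 6).
The Column player's best responses — vs Low: Low (payoff 7); vs Mid: Low (payoff 3); vs High: Premium (payoff 7); vs Premium: Premium (payoff 4); vs Ultra: Premium (payoff 1).
Mutual best responses occur at (Low, Low) and (High, Premium); at each, neither player gains by switching.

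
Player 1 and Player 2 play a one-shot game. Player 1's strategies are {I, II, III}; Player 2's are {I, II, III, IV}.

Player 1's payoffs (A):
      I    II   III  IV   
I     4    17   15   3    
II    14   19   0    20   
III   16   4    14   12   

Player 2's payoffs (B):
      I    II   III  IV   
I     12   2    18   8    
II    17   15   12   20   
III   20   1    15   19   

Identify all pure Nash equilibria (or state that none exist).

A profile is a Nash equilibrium when each player is best-responding to the other.
Player 1's best responses — vs I: III (payoff 16); vs II: II (payoff 19); vs III: I (payoff 15); vs IV: II (payoff 20).
Player 2's best responses — vs I: III (payoff 18); vs II: IV (payoff 20); vs III: I (payoff 20).
Mutual best responses occur at (I, III), (II, IV), and (III, I); at each, neither player gains by switching.

(I, III), (II, IV), and (III, I)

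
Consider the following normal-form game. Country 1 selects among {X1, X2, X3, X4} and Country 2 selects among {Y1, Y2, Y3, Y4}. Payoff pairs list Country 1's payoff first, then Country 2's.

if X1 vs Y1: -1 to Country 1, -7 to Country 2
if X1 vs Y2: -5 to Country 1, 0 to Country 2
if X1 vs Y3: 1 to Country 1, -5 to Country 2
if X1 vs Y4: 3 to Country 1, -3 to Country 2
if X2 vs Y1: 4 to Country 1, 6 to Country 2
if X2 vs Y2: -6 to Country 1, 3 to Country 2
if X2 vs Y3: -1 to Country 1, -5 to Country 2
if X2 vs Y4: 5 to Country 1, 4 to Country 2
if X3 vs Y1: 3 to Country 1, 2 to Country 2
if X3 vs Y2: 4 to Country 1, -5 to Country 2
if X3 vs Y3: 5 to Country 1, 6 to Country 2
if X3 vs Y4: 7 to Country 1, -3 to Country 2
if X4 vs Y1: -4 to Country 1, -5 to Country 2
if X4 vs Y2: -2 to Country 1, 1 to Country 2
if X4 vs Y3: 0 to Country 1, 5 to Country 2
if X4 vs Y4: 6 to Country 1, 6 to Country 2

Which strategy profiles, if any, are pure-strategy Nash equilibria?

Check mutual best responses: a cell is a NE iff neither player can gain by unilaterally deviating.
Country 1's best responses — vs Y1: X2 (payoff 4); vs Y2: X3 (payoff 4); vs Y3: X3 (payoff 5); vs Y4: X3 (payoff 7).
Country 2's best responses — vs X1: Y2 (payoff 0); vs X2: Y1 (payoff 6); vs X3: Y3 (payoff 6); vs X4: Y4 (payoff 6).
Mutual best responses occur at (X2, Y1) and (X3, Y3); at each, neither player gains by switching.

(X2, Y1) and (X3, Y3)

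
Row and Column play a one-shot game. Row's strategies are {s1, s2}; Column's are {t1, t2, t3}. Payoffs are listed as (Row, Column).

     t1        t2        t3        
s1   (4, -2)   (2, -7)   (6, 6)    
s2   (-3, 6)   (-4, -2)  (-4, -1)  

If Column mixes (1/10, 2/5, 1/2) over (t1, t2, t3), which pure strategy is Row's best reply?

s1

Row's best reply maximizes expected payoff against the mix.
s1: (1/10)·4 + (2/5)·2 + (1/2)·6 = 21/5
s2: (1/10)·(-3) + (2/5)·(-4) + (1/2)·(-4) = -39/10
Highest expected payoff is 21/5, from s1.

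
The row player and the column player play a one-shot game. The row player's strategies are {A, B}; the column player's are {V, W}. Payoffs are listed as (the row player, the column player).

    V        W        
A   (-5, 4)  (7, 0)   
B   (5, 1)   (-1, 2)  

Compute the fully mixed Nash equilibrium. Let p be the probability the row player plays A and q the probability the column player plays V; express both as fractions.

p = 1/5, q = 4/9

Each player's mixing probability is pinned down by making the *other* player indifferent.
The column player indifferent between V and W: p·4 + (1−p)·1 = p·0 + (1−p)·2 ⟹ 1 + 3p = 2 + (-2)p ⟹ p = 1/5.
The row player indifferent between A and B: q·(-5) + (1−q)·7 = q·5 + (1−q)·(-1) ⟹ 7 + (-12)q = (-1) + 6q ⟹ q = 4/9.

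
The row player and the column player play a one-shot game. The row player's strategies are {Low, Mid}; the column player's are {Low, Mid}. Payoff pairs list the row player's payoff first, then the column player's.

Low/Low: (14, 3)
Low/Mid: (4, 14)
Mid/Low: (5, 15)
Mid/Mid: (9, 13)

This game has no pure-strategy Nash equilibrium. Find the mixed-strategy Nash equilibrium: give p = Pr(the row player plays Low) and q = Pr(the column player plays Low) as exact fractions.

p = 2/13, q = 5/14

In a mixed NE each player is indifferent between their pure strategies, so the opponent's mix sets the indifference.
The column player indifferent between Low and Mid: p·3 + (1−p)·15 = p·14 + (1−p)·13 ⟹ 15 + (-12)p = 13 + 1p ⟹ p = 2/13.
The row player indifferent between Low and Mid: q·14 + (1−q)·4 = q·5 + (1−q)·9 ⟹ 4 + 10q = 9 + (-4)q ⟹ q = 5/14.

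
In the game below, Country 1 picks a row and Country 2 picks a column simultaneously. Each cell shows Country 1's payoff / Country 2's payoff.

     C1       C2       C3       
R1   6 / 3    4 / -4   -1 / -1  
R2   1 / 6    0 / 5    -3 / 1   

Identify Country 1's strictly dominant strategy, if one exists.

Check whether one of Country 1's strategies beats all alternatives regardless of what the opponent does.
R1 strictly dominates: vs C1: 6 > 1; vs C2: 4 > 0; vs C3: -1 > -3.

R1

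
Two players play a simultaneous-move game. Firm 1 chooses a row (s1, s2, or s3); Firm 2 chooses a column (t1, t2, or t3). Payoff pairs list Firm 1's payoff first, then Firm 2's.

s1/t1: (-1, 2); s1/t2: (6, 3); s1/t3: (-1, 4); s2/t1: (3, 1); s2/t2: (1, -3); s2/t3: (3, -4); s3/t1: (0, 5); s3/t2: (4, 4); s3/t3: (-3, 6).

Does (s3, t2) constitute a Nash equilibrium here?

No

Holding Firm 2 at t2: Firm 1 gets 4 from s3 but could get 6 by switching to s1. Firm 1 has a profitable deviation.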